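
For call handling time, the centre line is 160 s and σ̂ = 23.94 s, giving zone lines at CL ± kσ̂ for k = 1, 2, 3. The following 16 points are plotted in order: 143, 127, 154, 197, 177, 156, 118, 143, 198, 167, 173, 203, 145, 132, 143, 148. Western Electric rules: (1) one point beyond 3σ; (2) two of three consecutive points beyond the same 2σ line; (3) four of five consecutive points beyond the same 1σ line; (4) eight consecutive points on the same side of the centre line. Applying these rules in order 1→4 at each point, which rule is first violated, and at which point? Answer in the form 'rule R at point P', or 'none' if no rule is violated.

none

Zone of each point (C = within 1σ̂, B = 1σ̂–2σ̂, A = 2σ̂–3σ̂, * = beyond 3σ̂; sign = side of CL): 1:-C, 2:-B, 3:-C, 4:+B, 5:+C, 6:-C, 7:-B, 8:-C, 9:+B, 10:+C, 11:+C, 12:+B, 13:-C, 14:-B, 15:-C, 16:-C
No rule fires across all 16 points.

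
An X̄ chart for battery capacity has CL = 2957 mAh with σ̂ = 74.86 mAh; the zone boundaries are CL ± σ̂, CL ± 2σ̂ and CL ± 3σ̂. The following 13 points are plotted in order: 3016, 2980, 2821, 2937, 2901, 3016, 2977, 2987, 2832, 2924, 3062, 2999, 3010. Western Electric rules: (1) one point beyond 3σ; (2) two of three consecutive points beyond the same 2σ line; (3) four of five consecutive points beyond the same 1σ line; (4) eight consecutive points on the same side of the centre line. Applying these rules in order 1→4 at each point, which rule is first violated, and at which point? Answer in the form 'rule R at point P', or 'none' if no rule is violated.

Zone of each point (C = within 1σ̂, B = 1σ̂–2σ̂, A = 2σ̂–3σ̂, * = beyond 3σ̂; sign = side of CL): 1:+C, 2:+C, 3:-B, 4:-C, 5:-C, 6:+C, 7:+C, 8:+C, 9:-B, 10:-C, 11:+B, 12:+C, 13:+C
No rule fires across all 13 points.

none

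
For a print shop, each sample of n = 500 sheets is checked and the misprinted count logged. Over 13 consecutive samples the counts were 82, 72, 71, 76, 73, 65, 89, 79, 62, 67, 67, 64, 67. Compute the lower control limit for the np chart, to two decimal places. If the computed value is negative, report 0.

p̄ = Σdᵢ / (k·n) = 934 / (13 × 500) = 0.14369
LCL = np̄ − 3·√(np̄(1−p̄)) = 71.8462 − 3 × 7.8436 = 48.3153

48.32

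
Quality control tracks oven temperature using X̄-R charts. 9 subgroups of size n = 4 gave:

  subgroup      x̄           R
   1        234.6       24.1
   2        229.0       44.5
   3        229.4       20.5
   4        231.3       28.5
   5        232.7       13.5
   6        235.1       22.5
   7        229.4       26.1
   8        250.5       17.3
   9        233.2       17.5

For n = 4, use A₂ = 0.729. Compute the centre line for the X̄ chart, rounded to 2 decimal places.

X̄̄ = (234.6 + 229.0 + 229.4 + 231.3 + 232.7 + 235.1 + 229.4 + 250.5 + 233.2) / 9 = 2105.2000 / 9 = 233.9111
CL = X̄̄ = 233.9111

233.91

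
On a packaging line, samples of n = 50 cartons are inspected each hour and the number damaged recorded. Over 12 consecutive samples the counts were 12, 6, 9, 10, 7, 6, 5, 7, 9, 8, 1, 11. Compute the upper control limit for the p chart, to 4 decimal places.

p̄ = Σdᵢ / (k·n) = 91 / (12 × 50) = 0.15167
UCL = p̄ + 3·√(p̄(1−p̄)/n) = 0.15167 + 3 × √(0.15167×0.84833/50) = 0.15167 + 3 × 0.05073 = 0.30385

0.3038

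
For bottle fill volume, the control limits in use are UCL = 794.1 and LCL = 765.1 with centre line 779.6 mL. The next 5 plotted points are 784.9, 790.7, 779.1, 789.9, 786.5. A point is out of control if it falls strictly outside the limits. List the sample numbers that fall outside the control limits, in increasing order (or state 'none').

All 5 points lie within [765.1, 794.1].

none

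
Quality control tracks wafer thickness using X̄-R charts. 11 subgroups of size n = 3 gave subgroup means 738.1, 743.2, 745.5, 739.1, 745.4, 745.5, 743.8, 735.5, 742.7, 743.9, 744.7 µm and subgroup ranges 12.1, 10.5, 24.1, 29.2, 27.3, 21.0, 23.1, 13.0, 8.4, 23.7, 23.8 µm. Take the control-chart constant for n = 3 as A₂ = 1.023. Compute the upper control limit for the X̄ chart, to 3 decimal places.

X̄̄ = (738.1 + 743.2 + 745.5 + 739.1 + 745.4 + 745.5 + 743.8 + 735.5 + 742.7 + 743.9 + 744.7) / 11 = 8167.4000 / 11 = 742.4909
R̄ = (12.1 + 10.5 + 24.1 + 29.2 + 27.3 + 21.0 + 23.1 + 13.0 + 8.4 + 23.7 + 23.8) / 11 = 216.2000 / 11 = 19.6545
UCL = X̄̄ + A₂·R̄ = 742.4909 + 1.023 × 19.6545 = 762.5975

762.598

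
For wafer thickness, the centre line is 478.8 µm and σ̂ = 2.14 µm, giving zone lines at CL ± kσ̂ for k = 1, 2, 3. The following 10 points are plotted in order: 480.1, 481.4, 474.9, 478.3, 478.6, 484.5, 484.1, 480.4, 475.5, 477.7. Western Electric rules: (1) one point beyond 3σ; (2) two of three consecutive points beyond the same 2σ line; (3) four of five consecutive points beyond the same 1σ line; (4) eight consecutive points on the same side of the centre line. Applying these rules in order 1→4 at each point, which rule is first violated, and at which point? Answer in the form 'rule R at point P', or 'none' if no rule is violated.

rule 2 at point 7

Zone of each point (C = within 1σ̂, B = 1σ̂–2σ̂, A = 2σ̂–3σ̂, * = beyond 3σ̂; sign = side of CL): 1:+C, 2:+B, 3:-B, 4:-C, 5:-C, 6:+A, 7:+A, 8:+C, 9:-B, 10:-C
Rule 2 (two of three consecutive points beyond the same 2σ limit) is satisfied at point 7.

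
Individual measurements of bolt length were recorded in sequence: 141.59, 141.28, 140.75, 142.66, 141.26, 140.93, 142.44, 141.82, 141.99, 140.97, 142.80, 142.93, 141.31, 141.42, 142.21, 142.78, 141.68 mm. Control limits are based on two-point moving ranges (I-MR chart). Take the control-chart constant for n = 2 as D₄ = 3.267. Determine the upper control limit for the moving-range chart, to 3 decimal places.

Moving ranges: 0.31, 0.53, 1.91, 1.40, 0.33, 1.51, 0.62, 0.17, 1.02, 1.83, 0.13, 1.62, 0.11, 0.79, 0.57, 1.10; M̄R̄ = 13.9500 / 16 = 0.8719
UCL_MR = D₄·M̄R̄ = 3.267 × 0.8719 = 2.8484

2.848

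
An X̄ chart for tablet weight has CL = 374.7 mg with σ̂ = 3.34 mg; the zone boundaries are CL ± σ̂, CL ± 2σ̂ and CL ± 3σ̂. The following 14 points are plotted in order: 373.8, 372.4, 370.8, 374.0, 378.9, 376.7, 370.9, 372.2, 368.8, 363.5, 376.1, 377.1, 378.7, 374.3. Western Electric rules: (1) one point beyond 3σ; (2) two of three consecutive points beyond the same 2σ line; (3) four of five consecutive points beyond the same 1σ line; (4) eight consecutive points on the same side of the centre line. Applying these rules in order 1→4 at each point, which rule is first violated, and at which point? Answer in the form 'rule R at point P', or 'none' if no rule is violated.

rule 1 at point 10

Zone of each point (C = within 1σ̂, B = 1σ̂–2σ̂, A = 2σ̂–3σ̂, * = beyond 3σ̂; sign = side of CL): 1:-C, 2:-C, 3:-B, 4:-C, 5:+B, 6:+C, 7:-B, 8:-C, 9:-B, 10:-*, 11:+C, 12:+C, 13:+B, 14:-C
Rule 1 (one point beyond the 3σ limits) is satisfied at point 10.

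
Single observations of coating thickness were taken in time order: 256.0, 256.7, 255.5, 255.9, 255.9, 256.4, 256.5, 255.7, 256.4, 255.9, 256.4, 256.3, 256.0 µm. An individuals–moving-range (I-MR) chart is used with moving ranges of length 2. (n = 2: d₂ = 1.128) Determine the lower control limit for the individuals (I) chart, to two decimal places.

X̄ = (256.0 + 256.7 + 255.5 + 255.9 + 255.9 + 256.4 + 256.5 + 255.7 + 256.4 + 255.9 + 256.4 + 256.3 + 256.0) / 13 = 256.1231
Moving ranges: 0.7, 1.2, 0.4, 0.0, 0.5, 0.1, 0.8, 0.7, 0.5, 0.5, 0.1, 0.3; M̄R̄ = 5.8000 / 12 = 0.4833
LCL = X̄ − 3·M̄R̄/d₂ = 256.1231 − 3 × 0.4833 / 1.128 = 254.8376

254.84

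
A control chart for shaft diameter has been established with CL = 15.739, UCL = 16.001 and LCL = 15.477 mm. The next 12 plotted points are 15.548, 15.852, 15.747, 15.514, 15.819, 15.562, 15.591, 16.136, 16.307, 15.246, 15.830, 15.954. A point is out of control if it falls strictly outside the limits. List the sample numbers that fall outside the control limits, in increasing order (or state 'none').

Compare each point to [15.477, 16.001]: sample 8 = 16.136 > UCL; sample 9 = 16.307 > UCL; sample 10 = 15.246 < LCL.

8, 9, 10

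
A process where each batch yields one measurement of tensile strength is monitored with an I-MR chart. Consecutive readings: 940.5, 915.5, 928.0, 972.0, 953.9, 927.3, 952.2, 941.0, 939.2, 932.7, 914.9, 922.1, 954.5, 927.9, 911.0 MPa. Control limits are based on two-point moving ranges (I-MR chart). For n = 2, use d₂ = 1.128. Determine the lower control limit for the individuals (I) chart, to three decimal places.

883.937

X̄ = (940.5 + 915.5 + 928.0 + 972.0 + 953.9 + 927.3 + 952.2 + 941.0 + 939.2 + 932.7 + 914.9 + 922.1 + 954.5 + 927.9 + 911.0) / 15 = 935.5133
Moving ranges: 25.0, 12.5, 44.0, 18.1, 26.6, 24.9, 11.2, 1.8, 6.5, 17.8, 7.2, 32.4, 26.6, 16.9; M̄R̄ = 271.5000 / 14 = 19.3929
LCL = X̄ − 3·M̄R̄/d₂ = 935.5133 − 3 × 19.3929 / 1.128 = 883.9366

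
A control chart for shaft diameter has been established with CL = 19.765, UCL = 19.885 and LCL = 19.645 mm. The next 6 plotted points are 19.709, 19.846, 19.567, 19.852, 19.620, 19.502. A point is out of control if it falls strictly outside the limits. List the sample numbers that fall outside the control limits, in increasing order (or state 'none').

3, 5, 6

Compare each point to [19.645, 19.885]: sample 3 = 19.567 < LCL; sample 5 = 19.620 < LCL; sample 6 = 19.502 < LCL.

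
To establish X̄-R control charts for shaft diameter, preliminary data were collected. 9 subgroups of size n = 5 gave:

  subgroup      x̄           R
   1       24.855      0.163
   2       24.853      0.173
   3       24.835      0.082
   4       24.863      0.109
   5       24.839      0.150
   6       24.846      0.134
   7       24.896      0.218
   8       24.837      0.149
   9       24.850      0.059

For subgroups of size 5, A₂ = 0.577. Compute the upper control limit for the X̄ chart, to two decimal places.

X̄̄ = (24.855 + 24.853 + 24.835 + 24.863 + 24.839 + 24.846 + 24.896 + 24.837 + 24.850) / 9 = 223.6740 / 9 = 24.8527
R̄ = (0.163 + 0.173 + 0.082 + 0.109 + 0.150 + 0.134 + 0.218 + 0.149 + 0.059) / 9 = 1.2370 / 9 = 0.1374
UCL = X̄̄ + A₂·R̄ = 24.8527 + 0.577 × 0.1374 = 24.9320

24.93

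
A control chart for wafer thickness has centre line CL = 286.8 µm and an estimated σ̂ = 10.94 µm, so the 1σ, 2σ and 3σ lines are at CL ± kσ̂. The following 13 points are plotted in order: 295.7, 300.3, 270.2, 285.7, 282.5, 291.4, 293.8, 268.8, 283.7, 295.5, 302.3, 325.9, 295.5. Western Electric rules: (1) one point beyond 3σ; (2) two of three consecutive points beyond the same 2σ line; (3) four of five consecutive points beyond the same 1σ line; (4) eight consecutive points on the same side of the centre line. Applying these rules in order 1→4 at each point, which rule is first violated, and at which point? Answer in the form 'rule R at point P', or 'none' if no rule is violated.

Zone of each point (C = within 1σ̂, B = 1σ̂–2σ̂, A = 2σ̂–3σ̂, * = beyond 3σ̂; sign = side of CL): 1:+C, 2:+B, 3:-B, 4:-C, 5:-C, 6:+C, 7:+C, 8:-B, 9:-C, 10:+C, 11:+B, 12:+*, 13:+C
Rule 1 (one point beyond the 3σ limits) is satisfied at point 12.

rule 1 at point 12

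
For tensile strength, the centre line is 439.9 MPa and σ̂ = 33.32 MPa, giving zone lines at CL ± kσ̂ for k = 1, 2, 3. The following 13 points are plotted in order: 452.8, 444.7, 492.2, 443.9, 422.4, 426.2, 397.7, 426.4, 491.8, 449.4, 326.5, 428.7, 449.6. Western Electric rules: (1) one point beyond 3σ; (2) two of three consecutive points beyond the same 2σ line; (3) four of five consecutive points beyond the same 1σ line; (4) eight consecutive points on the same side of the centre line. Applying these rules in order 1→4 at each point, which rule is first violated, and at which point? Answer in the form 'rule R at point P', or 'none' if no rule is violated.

Zone of each point (C = within 1σ̂, B = 1σ̂–2σ̂, A = 2σ̂–3σ̂, * = beyond 3σ̂; sign = side of CL): 1:+C, 2:+C, 3:+B, 4:+C, 5:-C, 6:-C, 7:-B, 8:-C, 9:+B, 10:+C, 11:-*, 12:-C, 13:+C
Rule 1 (one point beyond the 3σ limits) is satisfied at point 11.

rule 1 at point 11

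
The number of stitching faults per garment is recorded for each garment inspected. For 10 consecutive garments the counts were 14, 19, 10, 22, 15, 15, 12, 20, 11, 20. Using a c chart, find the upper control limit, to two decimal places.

c̄ = (14 + 19 + 10 + 22 + 15 + 15 + 12 + 20 + 11 + 20) / 10 = 158 / 10 = 15.8000
UCL = c̄ + 3√c̄ = 15.8000 + 3 × √15.8000 = 15.8000 + 3 × 3.9749 = 27.7248

27.72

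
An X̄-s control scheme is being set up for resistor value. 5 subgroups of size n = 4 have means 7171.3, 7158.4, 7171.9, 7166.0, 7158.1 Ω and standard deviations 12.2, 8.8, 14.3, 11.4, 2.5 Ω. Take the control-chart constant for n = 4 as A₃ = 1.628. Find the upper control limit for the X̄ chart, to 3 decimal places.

X̄̄ = (7171.3 + 7158.4 + 7171.9 + 7166.0 + 7158.1) / 5 = 7165.1400
s̄ = (12.2 + 8.8 + 14.3 + 11.4 + 2.5) / 5 = 9.8400
UCL = X̄̄ + A₃·s̄ = 7165.1400 + 1.628 × 9.8400 = 7181.1595

7181.160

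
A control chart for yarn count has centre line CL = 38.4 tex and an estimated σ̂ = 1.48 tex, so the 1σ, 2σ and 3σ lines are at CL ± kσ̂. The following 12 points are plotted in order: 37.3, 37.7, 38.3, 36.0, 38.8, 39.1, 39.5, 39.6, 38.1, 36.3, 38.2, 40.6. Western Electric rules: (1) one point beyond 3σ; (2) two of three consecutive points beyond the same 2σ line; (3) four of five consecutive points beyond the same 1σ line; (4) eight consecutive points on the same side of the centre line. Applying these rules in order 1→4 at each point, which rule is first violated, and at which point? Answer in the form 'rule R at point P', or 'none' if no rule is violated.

Zone of each point (C = within 1σ̂, B = 1σ̂–2σ̂, A = 2σ̂–3σ̂, * = beyond 3σ̂; sign = side of CL): 1:-C, 2:-C, 3:-C, 4:-B, 5:+C, 6:+C, 7:+C, 8:+C, 9:-C, 10:-B, 11:-C, 12:+B
No rule fires across all 12 points.

none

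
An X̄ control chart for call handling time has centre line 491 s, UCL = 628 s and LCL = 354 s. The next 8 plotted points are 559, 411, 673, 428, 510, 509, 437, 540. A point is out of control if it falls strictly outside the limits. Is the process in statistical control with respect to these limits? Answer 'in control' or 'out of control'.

Compare each point to [354, 628]: sample 3 = 673 > UCL.

out of control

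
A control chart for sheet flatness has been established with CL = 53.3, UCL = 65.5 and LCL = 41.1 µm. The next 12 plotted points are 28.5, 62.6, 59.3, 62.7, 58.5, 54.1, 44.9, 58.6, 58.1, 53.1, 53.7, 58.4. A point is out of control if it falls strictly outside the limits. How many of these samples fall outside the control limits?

1

Compare each point to [41.1, 65.5]: sample 1 = 28.5 < LCL.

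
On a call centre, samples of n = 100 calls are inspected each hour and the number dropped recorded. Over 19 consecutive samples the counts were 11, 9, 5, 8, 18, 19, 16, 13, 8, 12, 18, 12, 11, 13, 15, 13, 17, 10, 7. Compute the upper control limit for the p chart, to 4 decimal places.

p̄ = Σdᵢ / (k·n) = 235 / (19 × 100) = 0.12368
UCL = p̄ + 3·√(p̄(1−p̄)/n) = 0.12368 + 3 × √(0.12368×0.87632/100) = 0.12368 + 3 × 0.03292 = 0.22245

0.2225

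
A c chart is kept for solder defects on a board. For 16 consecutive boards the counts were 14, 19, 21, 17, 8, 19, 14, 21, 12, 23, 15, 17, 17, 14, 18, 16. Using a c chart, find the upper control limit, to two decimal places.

28.77

c̄ = (14 + 19 + 21 + 17 + 8 + 19 + 14 + 21 + 12 + 23 + 15 + 17 + 17 + 14 + 18 + 16) / 16 = 265 / 16 = 16.5625
UCL = c̄ + 3√c̄ = 16.5625 + 3 × √16.5625 = 16.5625 + 3 × 4.0697 = 28.7716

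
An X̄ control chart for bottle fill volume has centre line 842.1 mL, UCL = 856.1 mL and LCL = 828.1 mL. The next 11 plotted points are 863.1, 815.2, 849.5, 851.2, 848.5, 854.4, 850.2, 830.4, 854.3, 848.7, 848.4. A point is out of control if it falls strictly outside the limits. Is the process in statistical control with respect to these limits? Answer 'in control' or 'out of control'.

out of control

Compare each point to [828.1, 856.1]: sample 1 = 863.1 > UCL; sample 2 = 815.2 < LCL.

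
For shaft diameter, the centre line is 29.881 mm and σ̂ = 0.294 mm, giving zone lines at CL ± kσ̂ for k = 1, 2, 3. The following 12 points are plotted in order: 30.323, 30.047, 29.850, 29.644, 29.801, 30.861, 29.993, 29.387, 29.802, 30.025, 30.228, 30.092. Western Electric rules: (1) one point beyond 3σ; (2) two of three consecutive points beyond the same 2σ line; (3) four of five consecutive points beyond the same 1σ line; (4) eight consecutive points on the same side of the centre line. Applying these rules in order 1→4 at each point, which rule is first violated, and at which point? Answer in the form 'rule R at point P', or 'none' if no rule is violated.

Zone of each point (C = within 1σ̂, B = 1σ̂–2σ̂, A = 2σ̂–3σ̂, * = beyond 3σ̂; sign = side of CL): 1:+B, 2:+C, 3:-C, 4:-C, 5:-C, 6:+*, 7:+C, 8:-B, 9:-C, 10:+C, 11:+B, 12:+C
Rule 1 (one point beyond the 3σ limits) is satisfied at point 6.

rule 1 at point 6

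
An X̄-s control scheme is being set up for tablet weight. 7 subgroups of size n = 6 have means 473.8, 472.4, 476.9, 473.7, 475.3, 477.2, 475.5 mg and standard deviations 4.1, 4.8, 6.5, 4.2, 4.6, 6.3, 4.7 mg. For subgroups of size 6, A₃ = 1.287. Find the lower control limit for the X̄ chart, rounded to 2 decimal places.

468.50

X̄̄ = (473.8 + 472.4 + 476.9 + 473.7 + 475.3 + 477.2 + 475.5) / 7 = 474.9714
s̄ = (4.1 + 4.8 + 6.5 + 4.2 + 4.6 + 6.3 + 4.7) / 7 = 5.0286
LCL = X̄̄ − A₃·s̄ = 474.9714 − 1.287 × 5.0286 = 468.4997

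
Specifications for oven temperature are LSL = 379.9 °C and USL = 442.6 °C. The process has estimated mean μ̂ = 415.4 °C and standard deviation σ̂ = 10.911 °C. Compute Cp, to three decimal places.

Cp = (USL − LSL) / (6σ̂) = (442.6 − 379.9) / (6 × 10.911) = 62.7000 / 65.4660 = 0.9577

0.958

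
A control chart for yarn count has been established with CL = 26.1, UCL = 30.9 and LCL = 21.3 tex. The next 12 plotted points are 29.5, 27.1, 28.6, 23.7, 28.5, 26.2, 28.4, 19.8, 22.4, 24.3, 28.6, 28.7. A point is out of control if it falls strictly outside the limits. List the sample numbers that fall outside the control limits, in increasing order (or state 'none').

8

Compare each point to [21.3, 30.9]: sample 8 = 19.8 < LCL.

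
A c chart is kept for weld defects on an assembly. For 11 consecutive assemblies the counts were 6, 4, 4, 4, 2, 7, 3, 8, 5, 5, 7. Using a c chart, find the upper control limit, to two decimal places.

11.71

c̄ = (6 + 4 + 4 + 4 + 2 + 7 + 3 + 8 + 5 + 5 + 7) / 11 = 55 / 11 = 5.0000
UCL = c̄ + 3√c̄ = 5.0000 + 3 × √5.0000 = 5.0000 + 3 × 2.2361 = 11.7082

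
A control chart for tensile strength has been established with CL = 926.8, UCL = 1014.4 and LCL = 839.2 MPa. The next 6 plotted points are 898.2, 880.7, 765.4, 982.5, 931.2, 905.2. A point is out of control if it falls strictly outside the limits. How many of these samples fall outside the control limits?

1

Compare each point to [839.2, 1014.4]: sample 3 = 765.4 < LCL.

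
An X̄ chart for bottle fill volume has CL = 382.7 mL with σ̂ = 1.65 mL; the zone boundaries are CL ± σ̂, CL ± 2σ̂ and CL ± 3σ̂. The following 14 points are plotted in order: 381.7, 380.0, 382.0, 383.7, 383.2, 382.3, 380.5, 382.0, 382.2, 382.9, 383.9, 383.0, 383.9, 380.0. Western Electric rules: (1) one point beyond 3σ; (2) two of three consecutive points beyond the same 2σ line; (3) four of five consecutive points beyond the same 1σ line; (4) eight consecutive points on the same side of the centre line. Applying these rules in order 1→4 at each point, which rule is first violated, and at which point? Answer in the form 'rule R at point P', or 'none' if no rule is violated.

none

Zone of each point (C = within 1σ̂, B = 1σ̂–2σ̂, A = 2σ̂–3σ̂, * = beyond 3σ̂; sign = side of CL): 1:-C, 2:-B, 3:-C, 4:+C, 5:+C, 6:-C, 7:-B, 8:-C, 9:-C, 10:+C, 11:+C, 12:+C, 13:+C, 14:-B
No rule fires across all 14 points.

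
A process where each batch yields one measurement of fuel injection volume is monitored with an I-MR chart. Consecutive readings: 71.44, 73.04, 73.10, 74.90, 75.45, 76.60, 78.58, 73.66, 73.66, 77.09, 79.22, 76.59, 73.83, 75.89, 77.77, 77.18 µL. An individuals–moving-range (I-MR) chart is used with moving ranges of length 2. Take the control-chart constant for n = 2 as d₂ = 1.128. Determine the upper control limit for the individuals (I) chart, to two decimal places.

X̄ = (71.44 + 73.04 + 73.10 + 74.90 + 75.45 + 76.60 + 78.58 + 73.66 + 73.66 + 77.09 + 79.22 + 76.59 + 73.83 + 75.89 + 77.77 + 77.18) / 16 = 75.5000
Moving ranges: 1.60, 0.06, 1.80, 0.55, 1.15, 1.98, 4.92, 0.00, 3.43, 2.13, 2.63, 2.76, 2.06, 1.88, 0.59; M̄R̄ = 27.5400 / 15 = 1.8360
UCL = X̄ + 3·M̄R̄/d₂ = 75.5000 + 3 × 1.8360 / 1.128 = 80.3830

80.38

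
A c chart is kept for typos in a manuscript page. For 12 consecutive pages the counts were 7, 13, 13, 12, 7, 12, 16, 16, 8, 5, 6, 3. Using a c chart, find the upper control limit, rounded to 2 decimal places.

19.24

c̄ = (7 + 13 + 13 + 12 + 7 + 12 + 16 + 16 + 8 + 5 + 6 + 3) / 12 = 118 / 12 = 9.8333
UCL = c̄ + 3√c̄ = 9.8333 + 3 × √9.8333 = 9.8333 + 3 × 3.1358 = 19.2408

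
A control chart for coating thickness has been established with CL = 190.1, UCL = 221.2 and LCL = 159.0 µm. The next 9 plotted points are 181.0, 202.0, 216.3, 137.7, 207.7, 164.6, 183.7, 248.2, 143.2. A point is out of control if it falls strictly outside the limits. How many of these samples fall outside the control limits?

Compare each point to [159.0, 221.2]: sample 4 = 137.7 < LCL; sample 8 = 248.2 > UCL; sample 9 = 143.2 < LCL.

3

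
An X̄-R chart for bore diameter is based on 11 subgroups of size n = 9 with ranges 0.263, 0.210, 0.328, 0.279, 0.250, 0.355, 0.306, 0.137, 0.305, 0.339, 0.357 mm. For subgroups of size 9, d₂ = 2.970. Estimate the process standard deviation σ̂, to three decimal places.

R̄ = (0.263 + 0.210 + 0.328 + 0.279 + 0.250 + 0.355 + 0.306 + 0.137 + 0.305 + 0.339 + 0.357) / 11 = 0.2845
σ̂ = R̄ / d₂ = 0.2845 / 2.970 = 0.0958

0.096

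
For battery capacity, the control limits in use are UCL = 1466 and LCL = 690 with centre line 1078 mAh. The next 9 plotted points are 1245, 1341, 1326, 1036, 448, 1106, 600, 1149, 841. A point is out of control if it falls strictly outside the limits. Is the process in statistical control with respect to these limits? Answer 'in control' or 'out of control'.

out of control

Compare each point to [690, 1466]: sample 5 = 448 < LCL; sample 7 = 600 < LCL.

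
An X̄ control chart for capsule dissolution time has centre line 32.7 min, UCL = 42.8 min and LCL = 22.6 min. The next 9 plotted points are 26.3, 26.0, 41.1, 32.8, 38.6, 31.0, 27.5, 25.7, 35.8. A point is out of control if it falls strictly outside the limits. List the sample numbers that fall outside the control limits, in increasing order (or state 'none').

All 9 points lie within [22.6, 42.8].

none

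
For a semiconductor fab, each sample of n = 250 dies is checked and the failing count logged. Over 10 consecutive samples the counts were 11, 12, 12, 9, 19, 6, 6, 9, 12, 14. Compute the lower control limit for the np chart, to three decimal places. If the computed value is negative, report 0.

1.271

p̄ = Σdᵢ / (k·n) = 110 / (10 × 250) = 0.04400
LCL = np̄ − 3·√(np̄(1−p̄)) = 11.0000 − 3 × 3.2428 = 1.2715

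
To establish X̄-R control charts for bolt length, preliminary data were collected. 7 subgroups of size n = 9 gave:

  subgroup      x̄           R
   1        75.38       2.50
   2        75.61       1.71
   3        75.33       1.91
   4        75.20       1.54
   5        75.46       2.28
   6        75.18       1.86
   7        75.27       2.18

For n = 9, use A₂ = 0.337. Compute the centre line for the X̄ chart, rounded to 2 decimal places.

75.35

X̄̄ = (75.38 + 75.61 + 75.33 + 75.20 + 75.46 + 75.18 + 75.27) / 7 = 527.4300 / 7 = 75.3471
CL = X̄̄ = 75.3471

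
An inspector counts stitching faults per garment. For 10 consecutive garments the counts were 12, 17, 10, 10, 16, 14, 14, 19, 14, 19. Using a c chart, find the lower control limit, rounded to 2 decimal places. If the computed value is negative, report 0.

c̄ = (12 + 17 + 10 + 10 + 16 + 14 + 14 + 19 + 14 + 19) / 10 = 145 / 10 = 14.5000
LCL = c̄ − 3√c̄ = 14.5000 − 3 × 3.8079 = 3.0763

3.08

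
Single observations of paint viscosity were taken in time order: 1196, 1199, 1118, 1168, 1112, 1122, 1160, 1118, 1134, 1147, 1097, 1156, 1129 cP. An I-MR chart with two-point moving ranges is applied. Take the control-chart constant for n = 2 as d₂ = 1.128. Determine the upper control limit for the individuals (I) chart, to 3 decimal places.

1241.395

X̄ = (1196 + 1199 + 1118 + 1168 + 1112 + 1122 + 1160 + 1118 + 1134 + 1147 + 1097 + 1156 + 1129) / 13 = 1142.7692
Moving ranges: 3, 81, 50, 56, 10, 38, 42, 16, 13, 50, 59, 27; M̄R̄ = 445.0000 / 12 = 37.0833
UCL = X̄ + 3·M̄R̄/d₂ = 1142.7692 + 3 × 37.0833 / 1.128 = 1241.3951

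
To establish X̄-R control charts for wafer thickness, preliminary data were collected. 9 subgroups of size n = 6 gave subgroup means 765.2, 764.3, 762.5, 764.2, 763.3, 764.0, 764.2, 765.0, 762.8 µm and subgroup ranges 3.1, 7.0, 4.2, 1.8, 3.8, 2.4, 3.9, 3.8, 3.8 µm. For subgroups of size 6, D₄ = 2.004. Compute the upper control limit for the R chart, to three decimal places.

R̄ = (3.1 + 7.0 + 4.2 + 1.8 + 3.8 + 2.4 + 3.9 + 3.8 + 3.8) / 9 = 33.8000 / 9 = 3.7556
UCL_R = D₄·R̄ = 2.004 × 3.7556 = 7.5261

7.526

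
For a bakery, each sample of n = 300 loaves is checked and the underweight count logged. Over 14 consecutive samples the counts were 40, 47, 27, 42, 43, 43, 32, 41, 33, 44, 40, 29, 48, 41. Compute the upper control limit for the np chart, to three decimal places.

p̄ = Σdᵢ / (k·n) = 550 / (14 × 300) = 0.13095
UCL = np̄ + 3·√(np̄(1−p̄)) = 39.2857 + 3 × √(39.2857×0.86905) = 39.2857 + 3 × 5.8430 = 56.8148

56.815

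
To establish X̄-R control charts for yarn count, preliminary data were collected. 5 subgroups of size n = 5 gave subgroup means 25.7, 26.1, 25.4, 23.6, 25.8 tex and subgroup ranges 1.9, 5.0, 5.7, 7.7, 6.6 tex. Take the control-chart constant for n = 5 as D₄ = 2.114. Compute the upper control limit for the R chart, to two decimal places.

R̄ = (1.9 + 5.0 + 5.7 + 7.7 + 6.6) / 5 = 26.9000 / 5 = 5.3800
UCL_R = D₄·R̄ = 2.114 × 5.3800 = 11.3733

11.37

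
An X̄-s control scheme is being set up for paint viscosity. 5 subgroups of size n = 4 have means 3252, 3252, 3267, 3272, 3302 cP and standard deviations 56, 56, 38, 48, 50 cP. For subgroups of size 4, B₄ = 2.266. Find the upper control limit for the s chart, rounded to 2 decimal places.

112.39

s̄ = (56 + 56 + 38 + 48 + 50) / 5 = 49.6000
UCL_s = B₄·s̄ = 2.266 × 49.6000 = 112.3936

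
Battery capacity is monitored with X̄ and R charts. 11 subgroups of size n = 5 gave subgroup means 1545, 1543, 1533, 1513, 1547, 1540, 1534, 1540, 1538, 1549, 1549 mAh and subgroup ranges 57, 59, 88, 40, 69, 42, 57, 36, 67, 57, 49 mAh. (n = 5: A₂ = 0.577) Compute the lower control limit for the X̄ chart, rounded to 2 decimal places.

X̄̄ = (1545 + 1543 + 1533 + 1513 + 1547 + 1540 + 1534 + 1540 + 1538 + 1549 + 1549) / 11 = 16931.0000 / 11 = 1539.1818
R̄ = (57 + 59 + 88 + 40 + 69 + 42 + 57 + 36 + 67 + 57 + 49) / 11 = 621.0000 / 11 = 56.4545
LCL = X̄̄ − A₂·R̄ = 1539.1818 − 0.577 × 56.4545 = 1506.6075

1506.61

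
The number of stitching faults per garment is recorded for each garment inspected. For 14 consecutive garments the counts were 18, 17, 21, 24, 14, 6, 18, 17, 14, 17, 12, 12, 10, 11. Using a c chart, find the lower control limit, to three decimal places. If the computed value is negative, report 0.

c̄ = (18 + 17 + 21 + 24 + 14 + 6 + 18 + 17 + 14 + 17 + 12 + 12 + 10 + 11) / 14 = 211 / 14 = 15.0714
LCL = c̄ − 3√c̄ = 15.0714 − 3 × 3.8822 = 3.4248

3.425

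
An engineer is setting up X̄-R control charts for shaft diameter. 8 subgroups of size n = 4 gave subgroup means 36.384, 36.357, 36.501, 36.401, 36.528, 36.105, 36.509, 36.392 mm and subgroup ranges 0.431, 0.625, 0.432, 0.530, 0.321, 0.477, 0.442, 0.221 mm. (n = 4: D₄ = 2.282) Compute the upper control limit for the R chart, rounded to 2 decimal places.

0.99

R̄ = (0.431 + 0.625 + 0.432 + 0.530 + 0.321 + 0.477 + 0.442 + 0.221) / 8 = 3.4790 / 8 = 0.4349
UCL_R = D₄·R̄ = 2.282 × 0.4349 = 0.9924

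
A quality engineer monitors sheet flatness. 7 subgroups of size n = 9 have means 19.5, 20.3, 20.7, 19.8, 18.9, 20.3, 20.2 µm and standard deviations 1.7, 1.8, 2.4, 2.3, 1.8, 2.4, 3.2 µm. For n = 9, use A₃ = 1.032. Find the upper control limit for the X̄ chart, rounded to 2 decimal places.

22.26

X̄̄ = (19.5 + 20.3 + 20.7 + 19.8 + 18.9 + 20.3 + 20.2) / 7 = 19.9571
s̄ = (1.7 + 1.8 + 2.4 + 2.3 + 1.8 + 2.4 + 3.2) / 7 = 2.2286
UCL = X̄̄ + A₃·s̄ = 19.9571 + 1.032 × 2.2286 = 22.2570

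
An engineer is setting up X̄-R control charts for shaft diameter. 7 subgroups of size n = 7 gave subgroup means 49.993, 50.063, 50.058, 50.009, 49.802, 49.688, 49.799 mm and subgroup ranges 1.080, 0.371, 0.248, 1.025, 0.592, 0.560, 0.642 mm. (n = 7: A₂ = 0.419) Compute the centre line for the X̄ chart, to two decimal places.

49.92

X̄̄ = (49.993 + 50.063 + 50.058 + 50.009 + 49.802 + 49.688 + 49.799) / 7 = 349.4120 / 7 = 49.9160
CL = X̄̄ = 49.9160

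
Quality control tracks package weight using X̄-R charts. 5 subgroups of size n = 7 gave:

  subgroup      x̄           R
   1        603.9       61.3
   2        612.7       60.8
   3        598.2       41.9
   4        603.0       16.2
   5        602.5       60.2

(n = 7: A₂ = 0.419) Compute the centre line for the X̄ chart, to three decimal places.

X̄̄ = (603.9 + 612.7 + 598.2 + 603.0 + 602.5) / 5 = 3020.3000 / 5 = 604.0600
CL = X̄̄ = 604.0600

604.060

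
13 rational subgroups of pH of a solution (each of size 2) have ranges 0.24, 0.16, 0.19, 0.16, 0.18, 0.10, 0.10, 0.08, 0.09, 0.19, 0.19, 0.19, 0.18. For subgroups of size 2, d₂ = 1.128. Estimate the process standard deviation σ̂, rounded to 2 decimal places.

0.14

R̄ = (0.24 + 0.16 + 0.19 + 0.16 + 0.18 + 0.10 + 0.10 + 0.08 + 0.09 + 0.19 + 0.19 + 0.19 + 0.18) / 13 = 0.1577
σ̂ = R̄ / d₂ = 0.1577 / 1.128 = 0.1398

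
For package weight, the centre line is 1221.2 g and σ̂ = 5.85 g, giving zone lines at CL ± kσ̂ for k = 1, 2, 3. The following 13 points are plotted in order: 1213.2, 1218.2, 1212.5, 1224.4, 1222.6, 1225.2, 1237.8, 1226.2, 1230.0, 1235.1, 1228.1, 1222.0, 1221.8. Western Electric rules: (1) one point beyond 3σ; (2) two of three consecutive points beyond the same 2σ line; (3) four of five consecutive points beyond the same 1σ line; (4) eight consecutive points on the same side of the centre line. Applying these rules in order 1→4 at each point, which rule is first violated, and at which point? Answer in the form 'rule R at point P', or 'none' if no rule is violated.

Zone of each point (C = within 1σ̂, B = 1σ̂–2σ̂, A = 2σ̂–3σ̂, * = beyond 3σ̂; sign = side of CL): 1:-B, 2:-C, 3:-B, 4:+C, 5:+C, 6:+C, 7:+A, 8:+C, 9:+B, 10:+A, 11:+B, 12:+C, 13:+C
Rule 3 (four of five consecutive points beyond the same 1σ limit) is satisfied at point 11.

rule 3 at point 11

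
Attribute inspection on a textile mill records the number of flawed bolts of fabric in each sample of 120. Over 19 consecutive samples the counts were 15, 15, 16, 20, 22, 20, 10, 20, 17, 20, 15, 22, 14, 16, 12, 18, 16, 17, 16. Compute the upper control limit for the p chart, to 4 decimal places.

0.2360

p̄ = Σdᵢ / (k·n) = 321 / (19 × 120) = 0.14079
UCL = p̄ + 3·√(p̄(1−p̄)/n) = 0.14079 + 3 × √(0.14079×0.85921/120) = 0.14079 + 3 × 0.03175 = 0.23604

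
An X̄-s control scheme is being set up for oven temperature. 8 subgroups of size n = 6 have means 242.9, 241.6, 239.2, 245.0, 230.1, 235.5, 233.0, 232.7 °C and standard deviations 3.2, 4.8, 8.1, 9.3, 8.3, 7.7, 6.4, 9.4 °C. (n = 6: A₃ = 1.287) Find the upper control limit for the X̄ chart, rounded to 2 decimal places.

X̄̄ = (242.9 + 241.6 + 239.2 + 245.0 + 230.1 + 235.5 + 233.0 + 232.7) / 8 = 237.5000
s̄ = (3.2 + 4.8 + 8.1 + 9.3 + 8.3 + 7.7 + 6.4 + 9.4) / 8 = 7.1500
UCL = X̄̄ + A₃·s̄ = 237.5000 + 1.287 × 7.1500 = 246.7020

246.70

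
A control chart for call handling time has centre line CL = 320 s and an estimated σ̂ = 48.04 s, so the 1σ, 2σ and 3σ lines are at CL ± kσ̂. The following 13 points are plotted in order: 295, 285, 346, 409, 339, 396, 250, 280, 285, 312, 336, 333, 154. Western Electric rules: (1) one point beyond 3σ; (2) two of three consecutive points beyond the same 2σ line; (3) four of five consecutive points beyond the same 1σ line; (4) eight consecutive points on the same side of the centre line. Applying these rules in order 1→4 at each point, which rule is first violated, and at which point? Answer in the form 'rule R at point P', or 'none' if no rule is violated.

Zone of each point (C = within 1σ̂, B = 1σ̂–2σ̂, A = 2σ̂–3σ̂, * = beyond 3σ̂; sign = side of CL): 1:-C, 2:-C, 3:+C, 4:+B, 5:+C, 6:+B, 7:-B, 8:-C, 9:-C, 10:-C, 11:+C, 12:+C, 13:-*
Rule 1 (one point beyond the 3σ limits) is satisfied at point 13.

rule 1 at point 13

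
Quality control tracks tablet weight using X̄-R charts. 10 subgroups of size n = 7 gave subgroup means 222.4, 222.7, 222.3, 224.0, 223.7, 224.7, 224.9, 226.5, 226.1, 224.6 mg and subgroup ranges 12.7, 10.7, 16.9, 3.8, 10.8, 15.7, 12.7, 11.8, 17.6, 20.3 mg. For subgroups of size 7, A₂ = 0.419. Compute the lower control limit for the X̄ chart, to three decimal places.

218.617

X̄̄ = (222.4 + 222.7 + 222.3 + 224.0 + 223.7 + 224.7 + 224.9 + 226.5 + 226.1 + 224.6) / 10 = 2241.9000 / 10 = 224.1900
R̄ = (12.7 + 10.7 + 16.9 + 3.8 + 10.8 + 15.7 + 12.7 + 11.8 + 17.6 + 20.3) / 10 = 133.0000 / 10 = 13.3000
LCL = X̄̄ − A₂·R̄ = 224.1900 − 0.419 × 13.3000 = 218.6173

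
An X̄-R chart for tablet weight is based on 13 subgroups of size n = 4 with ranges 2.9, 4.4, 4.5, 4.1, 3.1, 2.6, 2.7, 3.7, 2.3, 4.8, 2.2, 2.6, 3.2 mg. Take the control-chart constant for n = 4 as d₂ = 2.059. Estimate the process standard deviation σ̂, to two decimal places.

R̄ = (2.9 + 4.4 + 4.5 + 4.1 + 3.1 + 2.6 + 2.7 + 3.7 + 2.3 + 4.8 + 2.2 + 2.6 + 3.2) / 13 = 3.3154
σ̂ = R̄ / d₂ = 3.3154 / 2.059 = 1.6102

1.61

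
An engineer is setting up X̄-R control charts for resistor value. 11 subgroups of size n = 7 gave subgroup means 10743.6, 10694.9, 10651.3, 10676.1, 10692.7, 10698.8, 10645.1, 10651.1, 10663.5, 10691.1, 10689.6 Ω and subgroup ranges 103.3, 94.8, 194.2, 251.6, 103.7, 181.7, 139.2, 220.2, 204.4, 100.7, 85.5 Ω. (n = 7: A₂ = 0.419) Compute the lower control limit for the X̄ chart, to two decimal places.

X̄̄ = (10743.6 + 10694.9 + 10651.3 + 10676.1 + 10692.7 + 10698.8 + 10645.1 + 10651.1 + 10663.5 + 10691.1 + 10689.6) / 11 = 117497.8000 / 11 = 10681.6182
R̄ = (103.3 + 94.8 + 194.2 + 251.6 + 103.7 + 181.7 + 139.2 + 220.2 + 204.4 + 100.7 + 85.5) / 11 = 1679.3000 / 11 = 152.6636
LCL = X̄̄ − A₂·R̄ = 10681.6182 − 0.419 × 152.6636 = 10617.6521

10617.65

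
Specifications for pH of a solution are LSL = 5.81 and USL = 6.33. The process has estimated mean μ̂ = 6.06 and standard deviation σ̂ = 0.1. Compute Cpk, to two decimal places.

Cpu = (USL − μ̂) / (3σ̂) = (6.33 − 6.06) / (3 × 0.1) = 0.9000; Cpl = (μ̂ − LSL) / (3σ̂) = (6.06 − 5.81) / (3 × 0.1) = 0.8333; Cpk = min(Cpu, Cpl) = 0.8333

0.83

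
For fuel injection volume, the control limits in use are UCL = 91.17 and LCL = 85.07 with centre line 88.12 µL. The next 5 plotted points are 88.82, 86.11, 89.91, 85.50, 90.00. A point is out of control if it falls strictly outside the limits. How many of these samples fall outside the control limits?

0

All 5 points lie within [85.07, 91.17].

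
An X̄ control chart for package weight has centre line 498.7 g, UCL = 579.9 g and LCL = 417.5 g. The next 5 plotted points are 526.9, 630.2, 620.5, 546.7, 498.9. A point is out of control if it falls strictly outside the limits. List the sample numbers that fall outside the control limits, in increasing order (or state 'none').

2, 3

Compare each point to [417.5, 579.9]: sample 2 = 630.2 > UCL; sample 3 = 620.5 > UCL.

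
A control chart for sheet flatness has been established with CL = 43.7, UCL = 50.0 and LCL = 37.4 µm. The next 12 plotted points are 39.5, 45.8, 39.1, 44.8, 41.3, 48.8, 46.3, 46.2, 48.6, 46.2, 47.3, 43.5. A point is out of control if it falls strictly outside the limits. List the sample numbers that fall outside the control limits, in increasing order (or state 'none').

All 12 points lie within [37.4, 50.0].

none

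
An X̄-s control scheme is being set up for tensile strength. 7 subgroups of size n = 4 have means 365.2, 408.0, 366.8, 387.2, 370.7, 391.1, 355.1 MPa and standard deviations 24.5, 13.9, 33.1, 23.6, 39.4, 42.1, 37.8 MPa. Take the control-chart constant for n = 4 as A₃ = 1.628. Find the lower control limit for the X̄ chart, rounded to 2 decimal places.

X̄̄ = (365.2 + 408.0 + 366.8 + 387.2 + 370.7 + 391.1 + 355.1) / 7 = 377.7286
s̄ = (24.5 + 13.9 + 33.1 + 23.6 + 39.4 + 42.1 + 37.8) / 7 = 30.6286
LCL = X̄̄ − A₃·s̄ = 377.7286 − 1.628 × 30.6286 = 327.8653

327.87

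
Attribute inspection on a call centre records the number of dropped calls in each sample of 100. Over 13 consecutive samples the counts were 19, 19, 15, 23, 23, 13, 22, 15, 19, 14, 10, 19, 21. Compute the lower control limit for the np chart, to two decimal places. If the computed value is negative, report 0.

6.36

p̄ = Σdᵢ / (k·n) = 232 / (13 × 100) = 0.17846
LCL = np̄ − 3·√(np̄(1−p̄)) = 17.8462 − 3 × 3.8290 = 6.3591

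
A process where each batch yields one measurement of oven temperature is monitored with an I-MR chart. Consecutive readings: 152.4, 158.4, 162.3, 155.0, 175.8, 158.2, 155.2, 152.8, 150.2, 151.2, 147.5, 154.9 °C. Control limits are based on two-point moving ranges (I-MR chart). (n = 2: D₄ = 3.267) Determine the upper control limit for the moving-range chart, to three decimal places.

22.483

Moving ranges: 6.0, 3.9, 7.3, 20.8, 17.6, 3.0, 2.4, 2.6, 1.0, 3.7, 7.4; M̄R̄ = 75.7000 / 11 = 6.8818
UCL_MR = D₄·M̄R̄ = 3.267 × 6.8818 = 22.4829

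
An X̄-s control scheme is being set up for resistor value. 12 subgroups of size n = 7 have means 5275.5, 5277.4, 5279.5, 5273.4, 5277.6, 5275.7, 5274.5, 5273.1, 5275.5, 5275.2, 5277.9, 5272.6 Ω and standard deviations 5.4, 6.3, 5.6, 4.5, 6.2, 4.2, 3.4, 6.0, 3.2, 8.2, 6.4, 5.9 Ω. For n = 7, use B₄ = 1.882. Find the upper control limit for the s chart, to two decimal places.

s̄ = (5.4 + 6.3 + 5.6 + 4.5 + 6.2 + 4.2 + 3.4 + 6.0 + 3.2 + 8.2 + 6.4 + 5.9) / 12 = 5.4417
UCL_s = B₄·s̄ = 1.882 × 5.4417 = 10.2412

10.24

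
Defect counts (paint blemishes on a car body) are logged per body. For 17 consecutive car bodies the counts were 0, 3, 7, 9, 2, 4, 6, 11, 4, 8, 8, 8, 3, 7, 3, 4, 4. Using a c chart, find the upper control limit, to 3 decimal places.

c̄ = (0 + 3 + 7 + 9 + 2 + 4 + 6 + 11 + 4 + 8 + 8 + 8 + 3 + 7 + 3 + 4 + 4) / 17 = 91 / 17 = 5.3529
UCL = c̄ + 3√c̄ = 5.3529 + 3 × √5.3529 = 5.3529 + 3 × 2.3136 = 12.2939

12.294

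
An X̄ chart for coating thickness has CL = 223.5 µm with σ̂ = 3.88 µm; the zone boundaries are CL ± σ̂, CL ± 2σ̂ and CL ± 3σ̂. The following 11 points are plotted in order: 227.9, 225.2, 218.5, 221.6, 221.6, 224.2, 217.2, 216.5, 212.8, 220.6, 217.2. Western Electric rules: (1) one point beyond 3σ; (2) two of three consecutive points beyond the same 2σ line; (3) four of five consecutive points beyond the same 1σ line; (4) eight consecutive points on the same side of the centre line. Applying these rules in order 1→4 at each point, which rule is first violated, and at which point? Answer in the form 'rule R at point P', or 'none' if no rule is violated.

rule 3 at point 11

Zone of each point (C = within 1σ̂, B = 1σ̂–2σ̂, A = 2σ̂–3σ̂, * = beyond 3σ̂; sign = side of CL): 1:+B, 2:+C, 3:-B, 4:-C, 5:-C, 6:+C, 7:-B, 8:-B, 9:-A, 10:-C, 11:-B
Rule 3 (four of five consecutive points beyond the same 1σ limit) is satisfied at point 11.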